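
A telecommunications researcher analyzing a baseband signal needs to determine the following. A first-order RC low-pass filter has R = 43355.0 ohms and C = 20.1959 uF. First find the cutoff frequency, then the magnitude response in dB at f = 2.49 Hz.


Step 1 — cutoff frequency:
fc = 1 / (2*pi*R*C)
C = 20.1959 uF = 2.01959e-05 F
fc = 1 / (2*pi*43355.0*2.01959e-05)
   = 0.181768 Hz

Step 2 — magnitude at f = 2.49 Hz:
|H(f)| = 1 / sqrt(1 + (f/fc)^2)
f/fc = 2.49 / 0.181768 = 13.698781
|H| = 1 / sqrt(1 + 187.656601) = 0.0728055
|H|_dB = 20*log10(0.0728055) = -22.76 dB

fc = 0.181768 Hz; |H(2.49 Hz)| = -22.76 dB


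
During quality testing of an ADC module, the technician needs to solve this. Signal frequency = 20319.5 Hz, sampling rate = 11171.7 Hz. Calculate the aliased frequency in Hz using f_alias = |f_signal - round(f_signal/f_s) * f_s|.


Compute the nearest integer multiple of fs to the signal:
n = round(20319.5 / 11171.7) = 2
f_alias = |20319.5 - 2 * 11171.7|
        = |20319.5 - 22343.4|
        = 2023.9 Hz

2023.9


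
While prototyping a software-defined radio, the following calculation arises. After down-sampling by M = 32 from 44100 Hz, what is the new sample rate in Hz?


Decimation reduces the sample rate:
fs_out = fs_in / M
       = 44100 / 32
       = 1378.125 Hz

1378.125 Hz


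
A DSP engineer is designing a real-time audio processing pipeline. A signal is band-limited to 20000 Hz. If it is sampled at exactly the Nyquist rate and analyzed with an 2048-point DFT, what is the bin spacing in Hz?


Step 1 — Nyquist sampling rate:
fs = 2 * fmax = 2 * 20000 = 40000 Hz

Step 2 — DFT bin spacing:
df = fs / N = 40000 / 2048 = 19.5312 Hz

19.5312 Hz


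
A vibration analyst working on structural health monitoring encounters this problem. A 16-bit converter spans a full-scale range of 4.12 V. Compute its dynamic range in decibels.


Dynamic range from full-scale to LSB:
V_min = V_max / 2^bits = 4.12 / 2^16
DR = 20 * log10(V_max / V_min)
   = 20 * log10(2^16)
   = 20 * 16 * log10(2)
   = 96.33 dB

96.33 dB


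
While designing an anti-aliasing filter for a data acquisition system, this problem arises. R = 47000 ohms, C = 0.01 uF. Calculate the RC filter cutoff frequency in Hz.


Cutoff frequency of a first-order RC filter:
fc = 1 / (2 * pi * R * C)
C = 0.01 uF = 1e-08 F
fc = 1 / (2 * pi * 47000 * 1e-08)
   = 1 / 0.0029530970943744
   = 338.627538 Hz

338.627538 Hz


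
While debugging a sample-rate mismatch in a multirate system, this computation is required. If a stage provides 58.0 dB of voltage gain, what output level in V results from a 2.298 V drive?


Output voltage from dB gain:
V_out = V_in * 10^(gain_dB / 20)
      = 2.298 * 10^(58.0 / 20)
      = 2.298 * 794.328235
      = 1825.3663 V

1825.3663 V


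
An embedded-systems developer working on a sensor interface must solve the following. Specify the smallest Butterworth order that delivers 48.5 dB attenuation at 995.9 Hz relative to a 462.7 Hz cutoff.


Butterworth filter order formula:
n = log10(10^(A/10) - 1) / (2 * log10(f_stop/f_pass))
10^(48.5/10) - 1 = 70793.5784
f_stop/f_pass = 995.9 / 462.7 = 2.1524
n = 7.2841 -> ceil = 8

8


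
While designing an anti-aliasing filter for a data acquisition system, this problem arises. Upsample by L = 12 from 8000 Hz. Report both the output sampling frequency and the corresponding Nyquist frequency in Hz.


Step 1 — output sample rate after interpolation by L:
fs_out = L * fs_in = 12 * 8000 = 96000 Hz

Step 2 — Nyquist frequency of the output stream:
f_Nyq = fs_out / 2 = 96000 / 2 = 48000.0 Hz

fs_out = 96000 Hz; f_Nyquist = 48000.0 Hz


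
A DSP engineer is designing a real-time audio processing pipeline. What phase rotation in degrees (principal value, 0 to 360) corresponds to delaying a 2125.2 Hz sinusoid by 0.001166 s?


Phase shift from frequency and time delay:
phi = 360 * f * t_delay
    = 360 * 2125.2 * 0.001166
    = 892.07 degrees
    mod 360 = 172.07 degrees

172.07 degrees


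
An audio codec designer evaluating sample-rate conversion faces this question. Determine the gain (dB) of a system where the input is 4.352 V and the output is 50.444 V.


Voltage gain in dB:
G = 20 * log10(Vout / Vin)
  = 20 * log10(50.444 / 4.352)
  = 20 * log10(11.590993)
  = 20 * 1.064121
  = 21.28 dB

21.28 dB


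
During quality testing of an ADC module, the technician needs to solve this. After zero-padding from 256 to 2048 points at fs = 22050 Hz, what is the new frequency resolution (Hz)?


Frequency resolution after zero-padding:
N_padded = 256 * 8 = 2048
df = fs / N_padded
   = 22050 / 2048
   = 10.7666 Hz

10.7666 Hz


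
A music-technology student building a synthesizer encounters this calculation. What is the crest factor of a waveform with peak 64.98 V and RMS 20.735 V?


Crest factor is the ratio of peak to RMS:
CF = V_peak / V_rms
   = 64.98 / 20.735
   = 3.1338

3.1338


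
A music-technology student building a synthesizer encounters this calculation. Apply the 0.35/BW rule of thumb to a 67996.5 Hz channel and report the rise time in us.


Rise time from bandwidth relationship:
tr = 0.35 / BW
   = 0.35 / 67996.5
   = 5.147323759e-06 s
   = 5.1473 us

5.1473 us


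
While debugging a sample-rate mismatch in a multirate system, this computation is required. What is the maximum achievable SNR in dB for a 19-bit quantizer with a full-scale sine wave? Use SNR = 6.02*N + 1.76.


Theoretical SNR for a full-scale sinusoid:
SNR = 6.02 * N + 1.76
    = 6.02 * 19 + 1.76
    = 114.38 + 1.76
    = 116.14 dB

116.14 dB


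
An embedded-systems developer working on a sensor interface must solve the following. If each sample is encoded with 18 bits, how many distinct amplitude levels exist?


Number of quantization levels = 2^N
= 2^18
= 262144

262144


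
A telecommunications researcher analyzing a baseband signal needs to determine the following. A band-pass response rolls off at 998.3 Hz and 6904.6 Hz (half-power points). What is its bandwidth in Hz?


Bandwidth is the difference of -3dB frequencies:
BW = f_high - f_low
   = 6904.6 - 998.3
   = 5906.3 Hz

5906.3 Hz


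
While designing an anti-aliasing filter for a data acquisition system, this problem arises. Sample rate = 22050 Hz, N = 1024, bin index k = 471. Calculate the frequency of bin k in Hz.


Frequency of DFT bin k:
f_k = k * fs / N
    = 471 * 22050 / 1024
    = 10385550 / 1024
    = 10142.139 Hz

10142.139 Hz


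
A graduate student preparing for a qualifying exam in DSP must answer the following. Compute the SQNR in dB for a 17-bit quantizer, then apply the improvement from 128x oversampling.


Step 1 — baseline SQNR at Nyquist:
SQNR_base = 6.02*N + 1.76
          = 6.02*17 + 1.76
          = 104.1 dB

Step 2 — oversampling processing gain:
G = 10*log10(OSR) = 10*log10(128) = 21.07 dB

Step 3 — total:
SQNR_total = 104.1 + 21.07 = 125.17 dB

Base SQNR = 104.1 dB; oversampled SQNR = 125.17 dB


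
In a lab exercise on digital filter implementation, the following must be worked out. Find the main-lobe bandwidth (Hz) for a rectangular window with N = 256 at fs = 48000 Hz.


Main lobe width for a rectangular window:
Width = 2 * fs / N
      = 2 * 48000 / 256
      = 96000 / 256
      = 375.0 Hz

375.0 Hz


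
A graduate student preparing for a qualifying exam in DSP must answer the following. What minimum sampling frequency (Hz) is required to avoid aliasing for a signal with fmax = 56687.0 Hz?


The Nyquist rate is twice the maximum frequency component.
fs_min = 2 * fmax
      = 2 * 56687.0
      = 113374.0 Hz

113374.0


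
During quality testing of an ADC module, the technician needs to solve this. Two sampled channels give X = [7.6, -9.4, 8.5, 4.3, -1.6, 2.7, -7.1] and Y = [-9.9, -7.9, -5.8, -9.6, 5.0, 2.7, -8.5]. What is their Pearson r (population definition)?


Pearson correlation coefficient (population):
r = cov(X,Y) / (std(X) * std(Y))
Mean X = 0.7143, Mean Y = -4.8571
Cov(X,Y) = -1.090612
Std(X) = 6.475763, Std(Y) = 5.677237
r = -0.0297

-0.0297


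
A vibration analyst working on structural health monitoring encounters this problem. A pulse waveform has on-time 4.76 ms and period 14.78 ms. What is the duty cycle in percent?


Duty cycle as a percentage:
DC = (t_on / T) * 100
   = (4.76 / 14.78) * 100
   = 0.322057 * 100
   = 32.21 %

32.21 %


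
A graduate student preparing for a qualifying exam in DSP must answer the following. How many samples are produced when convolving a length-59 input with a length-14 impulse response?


Linear convolution output length:
L = N + M - 1
  = 59 + 14 - 1
  = 72 samples

72


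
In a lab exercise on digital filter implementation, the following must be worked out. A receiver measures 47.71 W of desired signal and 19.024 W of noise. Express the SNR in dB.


SNR in decibels:
SNR = 10 * log10(Ps / Pn)
    = 10 * log10(47.71 / 19.024)
    = 10 * log10(2.5079)
    = 10 * 0.3993
    = 3.99 dB

3.99 dB


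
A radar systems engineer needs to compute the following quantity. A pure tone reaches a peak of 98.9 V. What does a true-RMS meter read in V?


RMS voltage for a sinusoidal waveform:
V_rms = V_peak / sqrt(2)
      = 98.9 / 1.414214
      = 69.933 V

69.933 V


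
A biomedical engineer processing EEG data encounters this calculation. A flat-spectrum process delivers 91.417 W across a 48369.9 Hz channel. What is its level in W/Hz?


Power spectral density:
PSD = P / BW
    = 91.417 / 48369.9
    = 0.00188996 W/Hz

0.00188996 W/Hz


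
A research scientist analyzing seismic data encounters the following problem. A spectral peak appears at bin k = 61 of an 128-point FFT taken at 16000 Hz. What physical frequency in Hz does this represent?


Frequency of DFT bin k:
f_k = k * fs / N
    = 61 * 16000 / 128
    = 976000 / 128
    = 7625.0 Hz

7625.0 Hz


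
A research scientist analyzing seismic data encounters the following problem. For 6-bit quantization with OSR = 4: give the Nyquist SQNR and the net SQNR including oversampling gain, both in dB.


Step 1 — baseline SQNR at Nyquist:
SQNR_base = 6.02*N + 1.76
          = 6.02*6 + 1.76
          = 37.88 dB

Step 2 — oversampling processing gain:
G = 10*log10(OSR) = 10*log10(4) = 6.02 dB

Step 3 — total:
SQNR_total = 37.88 + 6.02 = 43.9 dB

Base SQNR = 37.88 dB; oversampled SQNR = 43.9 dB


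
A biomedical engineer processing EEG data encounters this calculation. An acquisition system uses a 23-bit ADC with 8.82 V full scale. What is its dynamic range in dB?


Dynamic range from full-scale to LSB:
V_min = V_max / 2^bits = 8.82 / 2^23
DR = 20 * log10(V_max / V_min)
   = 20 * log10(2^23)
   = 20 * 23 * log10(2)
   = 138.47 dB

138.47 dB


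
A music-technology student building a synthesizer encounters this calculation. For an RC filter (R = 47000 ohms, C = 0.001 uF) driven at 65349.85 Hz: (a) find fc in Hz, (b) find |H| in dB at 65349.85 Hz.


Step 1 — cutoff frequency:
fc = 1 / (2*pi*R*C)
C = 0.001 uF = 1e-09 F
fc = 1 / (2*pi*47000*1e-09)
   = 3386.275 Hz

Step 2 — magnitude at f = 65349.85 Hz:
|H(f)| = 1 / sqrt(1 + (f/fc)^2)
f/fc = 65349.85 / 3386.275 = 19.298447
|H| = 1 / sqrt(1 + 372.430057) = 0.0517482
|H|_dB = 20*log10(0.0517482) = -25.72 dB

fc = 3386.275 Hz; |H(65349.85 Hz)| = -25.72 dB


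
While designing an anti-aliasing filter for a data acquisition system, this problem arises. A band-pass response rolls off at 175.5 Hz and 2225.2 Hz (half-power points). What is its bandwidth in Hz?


Bandwidth is the difference of -3dB frequencies:
BW = f_high - f_low
   = 2225.2 - 175.5
   = 2049.7 Hz

2049.7 Hz


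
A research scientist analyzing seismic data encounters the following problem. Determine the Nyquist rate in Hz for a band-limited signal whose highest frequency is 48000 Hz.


The Nyquist rate is twice the maximum frequency component.
fs_min = 2 * fmax
      = 2 * 48000
      = 96000 Hz

96000


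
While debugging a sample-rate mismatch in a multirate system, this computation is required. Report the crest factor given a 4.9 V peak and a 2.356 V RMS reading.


Crest factor is the ratio of peak to RMS:
CF = V_peak / V_rms
   = 4.9 / 2.356
   = 2.0798

2.0798


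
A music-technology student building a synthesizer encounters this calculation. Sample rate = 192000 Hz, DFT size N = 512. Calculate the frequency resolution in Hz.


DFT frequency resolution:
df = fs / N
   = 192000 / 512
   = 375.0 Hz

375.0 Hz


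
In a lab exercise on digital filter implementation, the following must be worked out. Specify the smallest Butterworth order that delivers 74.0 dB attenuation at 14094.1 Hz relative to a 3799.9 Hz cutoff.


Butterworth filter order formula:
n = log10(10^(A/10) - 1) / (2 * log10(f_stop/f_pass))
10^(74.0/10) - 1 = 25118863.3151
f_stop/f_pass = 14094.1 / 3799.9 = 3.7091
n = 6.4996 -> ceil = 7

7


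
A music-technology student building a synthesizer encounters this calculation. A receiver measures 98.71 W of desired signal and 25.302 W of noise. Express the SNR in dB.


SNR in decibels:
SNR = 10 * log10(Ps / Pn)
    = 10 * log10(98.71 / 25.302)
    = 10 * log10(3.9013)
    = 10 * 0.5912
    = 5.91 dB

5.91 dB


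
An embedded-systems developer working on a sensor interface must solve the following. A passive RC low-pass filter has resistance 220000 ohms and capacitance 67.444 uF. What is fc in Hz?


Cutoff frequency of a first-order RC filter:
fc = 1 / (2 * pi * R * C)
C = 67.444 uF = 6.7444e-05 F
fc = 1 / (2 * pi * 220000 * 6.7444e-05)
   = 1 / 93.227892968632
   = 0.010726 Hz

0.010726 Hz


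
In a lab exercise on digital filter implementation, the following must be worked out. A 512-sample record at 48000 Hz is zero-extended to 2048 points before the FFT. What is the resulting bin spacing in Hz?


Frequency resolution after zero-padding:
N_padded = 512 * 4 = 2048
df = fs / N_padded
   = 48000 / 2048
   = 23.4375 Hz

23.4375 Hz


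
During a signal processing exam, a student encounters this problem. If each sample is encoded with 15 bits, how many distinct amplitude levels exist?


Number of quantization levels = 2^N
= 2^15
= 32768

32768


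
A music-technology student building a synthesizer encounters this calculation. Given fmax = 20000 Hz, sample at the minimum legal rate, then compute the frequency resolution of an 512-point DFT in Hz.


Step 1 — Nyquist sampling rate:
fs = 2 * fmax = 2 * 20000 = 40000 Hz

Step 2 — DFT bin spacing:
df = fs / N = 40000 / 512 = 78.125 Hz

78.125 Hz


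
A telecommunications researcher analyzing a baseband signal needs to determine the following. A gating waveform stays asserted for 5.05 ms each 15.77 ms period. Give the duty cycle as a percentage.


Duty cycle as a percentage:
DC = (t_on / T) * 100
   = (5.05 / 15.77) * 100
   = 0.320228 * 100
   = 32.02 %

32.02 %


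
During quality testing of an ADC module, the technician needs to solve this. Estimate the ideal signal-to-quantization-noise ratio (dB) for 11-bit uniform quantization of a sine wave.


Theoretical SNR for a full-scale sinusoid:
SNR = 6.02 * N + 1.76
    = 6.02 * 11 + 1.76
    = 66.22 + 1.76
    = 67.98 dB

67.98 dB


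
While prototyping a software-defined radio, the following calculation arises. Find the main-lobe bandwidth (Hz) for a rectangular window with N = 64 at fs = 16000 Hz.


Main lobe width for a rectangular window:
Width = 2 * fs / N
      = 2 * 16000 / 64
      = 32000 / 64
      = 500.0 Hz

500.0 Hz


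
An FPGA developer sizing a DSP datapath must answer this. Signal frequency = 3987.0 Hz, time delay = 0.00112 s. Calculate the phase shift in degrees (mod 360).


Phase shift from frequency and time delay:
phi = 360 * f * t_delay
    = 360 * 3987.0 * 0.00112
    = 1607.56 degrees
    mod 360 = 167.56 degrees

167.56 degrees


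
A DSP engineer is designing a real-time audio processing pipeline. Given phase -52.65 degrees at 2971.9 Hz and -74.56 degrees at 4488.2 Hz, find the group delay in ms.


Group delay from phase difference:
tau = -d(phi)/d(omega)
d(phi) = -21.91 deg = -0.382402 rad
d(omega) = 2*pi*(4488.2 - 2971.9) = 9527.1939 rad/s
tau = -(-0.382402) / 9527.1939
    = 0.0401 ms

0.0401 ms


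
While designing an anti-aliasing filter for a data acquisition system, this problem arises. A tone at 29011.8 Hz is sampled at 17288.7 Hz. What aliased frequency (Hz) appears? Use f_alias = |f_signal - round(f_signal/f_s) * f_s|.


Compute the nearest integer multiple of fs to the signal:
n = round(29011.8 / 17288.7) = 2
f_alias = |29011.8 - 2 * 17288.7|
        = |29011.8 - 34577.4|
        = 5565.6 Hz

5565.6


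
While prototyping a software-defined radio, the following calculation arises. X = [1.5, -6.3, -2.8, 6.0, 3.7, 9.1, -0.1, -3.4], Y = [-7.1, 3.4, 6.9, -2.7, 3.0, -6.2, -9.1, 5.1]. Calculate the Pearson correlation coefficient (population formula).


Pearson correlation coefficient (population):
r = cov(X,Y) / (std(X) * std(Y))
Mean X = 0.9625, Mean Y = -0.8375
Cov(X,Y) = -15.361406
Std(X) = 4.827509, Std(Y) = 5.782719
r = -0.5503

-0.5503


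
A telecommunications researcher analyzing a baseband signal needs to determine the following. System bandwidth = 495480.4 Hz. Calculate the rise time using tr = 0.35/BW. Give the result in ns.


Rise time from bandwidth relationship:
tr = 0.35 / BW
   = 0.35 / 495480.4
   = 7.063851567e-07 s
   = 706.3852 ns

706.3852 ns


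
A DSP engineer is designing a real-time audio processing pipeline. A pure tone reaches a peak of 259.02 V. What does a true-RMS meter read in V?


RMS voltage for a sinusoidal waveform:
V_rms = V_peak / sqrt(2)
      = 259.02 / 1.414214
      = 183.155 V

183.155 V


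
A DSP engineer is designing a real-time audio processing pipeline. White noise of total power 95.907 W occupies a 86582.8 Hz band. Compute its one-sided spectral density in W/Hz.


Power spectral density:
PSD = P / BW
    = 95.907 / 86582.8
    = 0.00110769 W/Hz

0.00110769 W/Hz


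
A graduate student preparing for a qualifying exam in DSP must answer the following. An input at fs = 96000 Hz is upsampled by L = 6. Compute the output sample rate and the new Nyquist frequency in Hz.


Step 1 — output sample rate after interpolation by L:
fs_out = L * fs_in = 6 * 96000 = 576000 Hz

Step 2 — Nyquist frequency of the output stream:
f_Nyq = fs_out / 2 = 576000 / 2 = 288000.0 Hz

fs_out = 576000 Hz; f_Nyquist = 288000.0 Hz


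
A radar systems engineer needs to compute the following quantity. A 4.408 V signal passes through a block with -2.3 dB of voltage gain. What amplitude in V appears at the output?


Output voltage from dB gain:
V_out = V_in * 10^(gain_dB / 20)
      = 4.408 * 10^(-2.3 / 20)
      = 4.408 * 0.767361
      = 3.3825 V

3.3825 V


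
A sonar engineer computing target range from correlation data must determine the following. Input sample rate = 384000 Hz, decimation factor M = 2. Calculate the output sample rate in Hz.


Decimation reduces the sample rate:
fs_out = fs_in / M
       = 384000 / 2
       = 192000.0 Hz

192000.0 Hz


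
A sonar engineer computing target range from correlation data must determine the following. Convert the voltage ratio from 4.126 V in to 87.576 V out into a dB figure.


Voltage gain in dB:
G = 20 * log10(Vout / Vin)
  = 20 * log10(87.576 / 4.126)
  = 20 * log10(21.2254)
  = 20 * 1.326856
  = 26.54 dB

26.54 dB


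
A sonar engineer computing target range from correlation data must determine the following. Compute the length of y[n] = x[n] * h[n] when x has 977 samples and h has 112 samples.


Linear convolution output length:
L = N + M - 1
  = 977 + 112 - 1
  = 1088 samples

1088


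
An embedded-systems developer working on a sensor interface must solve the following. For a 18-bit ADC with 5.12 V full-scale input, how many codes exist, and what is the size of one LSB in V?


Step 1 — number of quantization levels:
L = 2^N = 2^18 = 262144

Step 2 — LSB step size:
delta = Vfs / L
      = 5.12 / 262144
      = 1.953e-05 V

Levels = 262144; step size = 1.953e-05 V


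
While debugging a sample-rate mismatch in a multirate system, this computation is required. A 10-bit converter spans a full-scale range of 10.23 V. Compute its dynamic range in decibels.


Dynamic range from full-scale to LSB:
V_min = V_max / 2^bits = 10.23 / 2^10
DR = 20 * log10(V_max / V_min)
   = 20 * log10(2^10)
   = 20 * 10 * log10(2)
   = 60.21 dB

60.21 dB


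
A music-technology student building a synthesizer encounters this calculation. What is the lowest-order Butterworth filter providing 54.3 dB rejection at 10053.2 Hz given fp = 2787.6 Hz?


Butterworth filter order formula:
n = log10(10^(A/10) - 1) / (2 * log10(f_stop/f_pass))
10^(54.3/10) - 1 = 269152.4804
f_stop/f_pass = 10053.2 / 2787.6 = 3.6064
n = 4.8737 -> ceil = 5

5


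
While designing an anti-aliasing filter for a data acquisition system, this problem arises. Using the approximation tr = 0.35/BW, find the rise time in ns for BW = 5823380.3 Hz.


Rise time from bandwidth relationship:
tr = 0.35 / BW
   = 0.35 / 5823380.3
   = 6.010254903e-08 s
   = 60.1025 ns

60.1025 ns


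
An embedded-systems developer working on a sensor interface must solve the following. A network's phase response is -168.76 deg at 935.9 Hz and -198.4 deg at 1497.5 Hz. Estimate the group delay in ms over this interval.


Group delay from phase difference:
tau = -d(phi)/d(omega)
d(phi) = -29.64 deg = -0.517316 rad
d(omega) = 2*pi*(1497.5 - 935.9) = 3528.6369 rad/s
tau = -(-0.517316) / 3528.6369
    = 0.1466 ms

0.1466 ms


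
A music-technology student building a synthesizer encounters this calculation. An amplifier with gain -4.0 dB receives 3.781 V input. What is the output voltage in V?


Output voltage from dB gain:
V_out = V_in * 10^(gain_dB / 20)
      = 3.781 * 10^(-4.0 / 20)
      = 3.781 * 0.630957
      = 2.3856 V

2.3856 V


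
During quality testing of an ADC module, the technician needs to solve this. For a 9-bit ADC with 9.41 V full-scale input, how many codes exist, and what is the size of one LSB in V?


Step 1 — number of quantization levels:
L = 2^N = 2^9 = 512

Step 2 — LSB step size:
delta = Vfs / L
      = 9.41 / 512
      = 0.01837891 V

Levels = 512; step size = 0.01837891 V


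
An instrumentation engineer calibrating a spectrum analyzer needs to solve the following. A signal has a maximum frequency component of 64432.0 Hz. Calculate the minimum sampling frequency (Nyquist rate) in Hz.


The Nyquist rate is twice the maximum frequency component.
fs_min = 2 * fmax
      = 2 * 64432.0
      = 128864.0 Hz

128864.0


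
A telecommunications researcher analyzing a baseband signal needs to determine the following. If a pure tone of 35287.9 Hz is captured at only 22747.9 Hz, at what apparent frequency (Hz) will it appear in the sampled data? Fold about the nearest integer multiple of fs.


Compute the nearest integer multiple of fs to the signal:
n = round(35287.9 / 22747.9) = 2
f_alias = |35287.9 - 2 * 22747.9|
        = |35287.9 - 45495.8|
        = 10207.9 Hz

10207.9


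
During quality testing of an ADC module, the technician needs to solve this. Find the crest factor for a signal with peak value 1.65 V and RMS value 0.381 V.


Crest factor is the ratio of peak to RMS:
CF = V_peak / V_rms
   = 1.65 / 0.381
   = 4.3307

4.3307


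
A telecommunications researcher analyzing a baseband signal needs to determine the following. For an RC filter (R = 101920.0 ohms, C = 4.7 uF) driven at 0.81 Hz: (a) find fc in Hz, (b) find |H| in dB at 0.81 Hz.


Step 1 — cutoff frequency:
fc = 1 / (2*pi*R*C)
C = 4.7 uF = 4.7e-06 F
fc = 1 / (2*pi*101920.0*4.7e-06)
   = 0.332248 Hz

Step 2 — magnitude at f = 0.81 Hz:
|H(f)| = 1 / sqrt(1 + (f/fc)^2)
f/fc = 0.81 / 0.332248 = 2.437938
|H| = 1 / sqrt(1 + 5.943542) = 0.379498
|H|_dB = 20*log10(0.379498) = -8.42 dB

fc = 0.332248 Hz; |H(0.81 Hz)| = -8.42 dB


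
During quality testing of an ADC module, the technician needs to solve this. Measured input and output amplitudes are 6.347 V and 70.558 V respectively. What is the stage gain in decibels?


Voltage gain in dB:
G = 20 * log10(Vout / Vin)
  = 20 * log10(70.558 / 6.347)
  = 20 * log10(11.116748)
  = 20 * 1.045978
  = 20.92 dB

20.92 dB


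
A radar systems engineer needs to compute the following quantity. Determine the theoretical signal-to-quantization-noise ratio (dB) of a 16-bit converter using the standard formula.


Theoretical SNR for a full-scale sinusoid:
SNR = 6.02 * N + 1.76
    = 6.02 * 16 + 1.76
    = 96.32 + 1.76
    = 98.08 dB

98.08 dB


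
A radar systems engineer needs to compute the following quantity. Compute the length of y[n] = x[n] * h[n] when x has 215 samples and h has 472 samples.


Linear convolution output length:
L = N + M - 1
  = 215 + 472 - 1
  = 686 samples

686


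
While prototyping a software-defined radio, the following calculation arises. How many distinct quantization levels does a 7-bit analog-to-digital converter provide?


Number of quantization levels = 2^N
= 2^7
= 128

128


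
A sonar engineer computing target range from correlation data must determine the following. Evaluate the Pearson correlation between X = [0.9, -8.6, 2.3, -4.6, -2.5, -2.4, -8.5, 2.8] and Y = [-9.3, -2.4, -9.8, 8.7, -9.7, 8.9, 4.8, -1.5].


Pearson correlation coefficient (population):
r = cov(X,Y) / (std(X) * std(Y))
Mean X = -2.575, Mean Y = -1.2875
Cov(X,Y) = -14.865313
Std(X) = 4.187407, Std(Y) = 7.494237
r = -0.4737

-0.4737


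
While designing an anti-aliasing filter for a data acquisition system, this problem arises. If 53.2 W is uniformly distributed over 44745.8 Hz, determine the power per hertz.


Power spectral density:
PSD = P / BW
    = 53.2 / 44745.8
    = 0.00118894 W/Hz

0.00118894 W/Hz


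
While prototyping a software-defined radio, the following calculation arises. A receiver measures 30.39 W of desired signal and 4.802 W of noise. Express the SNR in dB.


SNR in decibels:
SNR = 10 * log10(Ps / Pn)
    = 10 * log10(30.39 / 4.802)
    = 10 * log10(6.3286)
    = 10 * 0.8013
    = 8.01 dB

8.01 dB


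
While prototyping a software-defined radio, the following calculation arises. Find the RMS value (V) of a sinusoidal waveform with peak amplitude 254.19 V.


RMS voltage for a sinusoidal waveform:
V_rms = V_peak / sqrt(2)
      = 254.19 / 1.414214
      = 179.739 V

179.739 V


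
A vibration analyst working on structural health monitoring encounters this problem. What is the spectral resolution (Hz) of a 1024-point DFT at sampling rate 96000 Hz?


DFT frequency resolution:
df = fs / N
   = 96000 / 1024
   = 93.75 Hz

93.75 Hz


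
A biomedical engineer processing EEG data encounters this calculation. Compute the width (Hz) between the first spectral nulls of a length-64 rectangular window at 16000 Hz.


Main lobe width for a rectangular window:
Width = 2 * fs / N
      = 2 * 16000 / 64
      = 32000 / 64
      = 500.0 Hz

500.0 Hz


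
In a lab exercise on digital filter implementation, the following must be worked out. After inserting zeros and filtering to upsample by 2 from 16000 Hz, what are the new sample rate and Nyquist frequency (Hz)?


Step 1 — output sample rate after interpolation by L:
fs_out = L * fs_in = 2 * 16000 = 32000 Hz

Step 2 — Nyquist frequency of the output stream:
f_Nyq = fs_out / 2 = 32000 / 2 = 16000.0 Hz

fs_out = 32000 Hz; f_Nyquist = 16000.0 Hz


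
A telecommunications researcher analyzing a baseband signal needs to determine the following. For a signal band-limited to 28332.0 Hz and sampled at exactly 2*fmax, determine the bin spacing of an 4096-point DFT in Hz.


Step 1 — Nyquist sampling rate:
fs = 2 * fmax = 2 * 28332.0 = 56664.0 Hz

Step 2 — DFT bin spacing:
df = fs / N = 56664.0 / 4096 = 13.834 Hz

13.834 Hz


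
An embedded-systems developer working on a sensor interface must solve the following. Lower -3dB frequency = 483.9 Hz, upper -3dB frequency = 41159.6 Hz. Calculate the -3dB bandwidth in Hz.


Bandwidth is the difference of -3dB frequencies:
BW = f_high - f_low
   = 41159.6 - 483.9
   = 40675.7 Hz

40675.7 Hz


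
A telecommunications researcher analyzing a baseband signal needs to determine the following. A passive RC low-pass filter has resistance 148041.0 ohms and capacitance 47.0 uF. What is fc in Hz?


Cutoff frequency of a first-order RC filter:
fc = 1 / (2 * pi * R * C)
C = 47.0 uF = 4.7e-05 F
fc = 1 / (2 * pi * 148041.0 * 4.7e-05)
   = 1 / 43.717944694828
   = 0.022874 Hz

0.022874 Hz


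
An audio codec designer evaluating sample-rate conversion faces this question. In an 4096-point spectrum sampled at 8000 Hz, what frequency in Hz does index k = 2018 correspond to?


Frequency of DFT bin k:
f_k = k * fs / N
    = 2018 * 8000 / 4096
    = 16144000 / 4096
    = 3941.406 Hz

3941.406 Hz


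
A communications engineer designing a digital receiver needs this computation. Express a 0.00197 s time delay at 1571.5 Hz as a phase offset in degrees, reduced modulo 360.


Phase shift from frequency and time delay:
phi = 360 * f * t_delay
    = 360 * 1571.5 * 0.00197
    = 1114.51 degrees
    mod 360 = 34.51 degrees

34.51 degrees


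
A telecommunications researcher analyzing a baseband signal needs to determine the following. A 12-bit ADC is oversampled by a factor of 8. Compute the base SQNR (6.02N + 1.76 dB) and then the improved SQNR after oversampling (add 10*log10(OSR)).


Step 1 — baseline SQNR at Nyquist:
SQNR_base = 6.02*N + 1.76
          = 6.02*12 + 1.76
          = 74.0 dB

Step 2 — oversampling processing gain:
G = 10*log10(OSR) = 10*log10(8) = 9.03 dB

Step 3 — total:
SQNR_total = 74.0 + 9.03 = 83.03 dB

Base SQNR = 74.0 dB; oversampled SQNR = 83.03 dB


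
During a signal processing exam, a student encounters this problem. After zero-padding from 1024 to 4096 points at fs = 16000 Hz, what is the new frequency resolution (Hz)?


Frequency resolution after zero-padding:
N_padded = 1024 * 4 = 4096
df = fs / N_padded
   = 16000 / 4096
   = 3.9062 Hz

3.9062 Hz


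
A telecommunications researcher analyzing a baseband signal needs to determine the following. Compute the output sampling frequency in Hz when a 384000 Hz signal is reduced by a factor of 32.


Decimation reduces the sample rate:
fs_out = fs_in / M
       = 384000 / 32
       = 12000.0 Hz

12000.0 Hz


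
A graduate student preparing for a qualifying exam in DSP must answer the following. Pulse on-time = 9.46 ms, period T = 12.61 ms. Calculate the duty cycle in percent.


Duty cycle as a percentage:
DC = (t_on / T) * 100
   = (9.46 / 12.61) * 100
   = 0.750198 * 100
   = 75.02 %

75.02 %


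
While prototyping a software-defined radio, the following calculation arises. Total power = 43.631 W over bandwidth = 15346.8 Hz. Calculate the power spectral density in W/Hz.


Power spectral density:
PSD = P / BW
    = 43.631 / 15346.8
    = 0.002843 W/Hz

0.002843 W/Hz


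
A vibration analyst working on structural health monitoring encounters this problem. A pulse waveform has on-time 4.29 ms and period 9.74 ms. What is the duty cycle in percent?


Duty cycle as a percentage:
DC = (t_on / T) * 100
   = (4.29 / 9.74) * 100
   = 0.440452 * 100
   = 44.05 %

44.05 %


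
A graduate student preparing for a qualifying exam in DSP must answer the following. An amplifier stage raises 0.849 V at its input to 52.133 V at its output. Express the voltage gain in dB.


Voltage gain in dB:
G = 20 * log10(Vout / Vin)
  = 20 * log10(52.133 / 0.849)
  = 20 * log10(61.405183)
  = 20 * 1.788205
  = 35.76 dB

35.76 dB


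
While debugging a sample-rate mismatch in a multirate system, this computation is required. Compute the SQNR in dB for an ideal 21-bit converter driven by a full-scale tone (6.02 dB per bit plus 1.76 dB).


Theoretical SNR for a full-scale sinusoid:
SNR = 6.02 * N + 1.76
    = 6.02 * 21 + 1.76
    = 126.42 + 1.76
    = 128.18 dB

128.18 dB


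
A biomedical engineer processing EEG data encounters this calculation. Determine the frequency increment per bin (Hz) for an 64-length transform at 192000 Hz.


DFT frequency resolution:
df = fs / N
   = 192000 / 64
   = 3000.0 Hz

3000.0 Hz


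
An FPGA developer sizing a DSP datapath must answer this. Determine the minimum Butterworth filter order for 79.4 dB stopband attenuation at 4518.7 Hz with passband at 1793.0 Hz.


Butterworth filter order formula:
n = log10(10^(A/10) - 1) / (2 * log10(f_stop/f_pass))
10^(79.4/10) - 1 = 87096357.9956
f_stop/f_pass = 4518.7 / 1793.0 = 2.5202
n = 9.8896 -> ceil = 10

10


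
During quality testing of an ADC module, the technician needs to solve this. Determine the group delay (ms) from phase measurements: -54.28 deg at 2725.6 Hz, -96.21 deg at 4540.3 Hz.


Group delay from phase difference:
tau = -d(phi)/d(omega)
d(phi) = -41.93 deg = -0.731817 rad
d(omega) = 2*pi*(4540.3 - 2725.6) = 11402.0964 rad/s
tau = -(-0.731817) / 11402.0964
    = 0.0642 ms

0.0642 ms


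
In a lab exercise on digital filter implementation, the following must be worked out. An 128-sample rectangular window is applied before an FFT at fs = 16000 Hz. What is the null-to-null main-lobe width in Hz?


Main lobe width for a rectangular window:
Width = 2 * fs / N
      = 2 * 16000 / 128
      = 32000 / 128
      = 250.0 Hz

250.0 Hz


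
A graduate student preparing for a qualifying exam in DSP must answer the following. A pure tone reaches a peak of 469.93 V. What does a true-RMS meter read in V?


RMS voltage for a sinusoidal waveform:
V_rms = V_peak / sqrt(2)
      = 469.93 / 1.414214
      = 332.291 V

332.291 V


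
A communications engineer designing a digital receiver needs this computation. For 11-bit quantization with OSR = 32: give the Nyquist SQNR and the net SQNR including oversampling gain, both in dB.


Step 1 — baseline SQNR at Nyquist:
SQNR_base = 6.02*N + 1.76
          = 6.02*11 + 1.76
          = 67.98 dB

Step 2 — oversampling processing gain:
G = 10*log10(OSR) = 10*log10(32) = 15.05 dB

Step 3 — total:
SQNR_total = 67.98 + 15.05 = 83.03 dB

Base SQNR = 67.98 dB; oversampled SQNR = 83.03 dB


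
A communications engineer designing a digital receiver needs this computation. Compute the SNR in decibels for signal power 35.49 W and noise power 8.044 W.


SNR in decibels:
SNR = 10 * log10(Ps / Pn)
    = 10 * log10(35.49 / 8.044)
    = 10 * log10(4.412)
    = 10 * 0.6446
    = 6.45 dB

6.45 dB


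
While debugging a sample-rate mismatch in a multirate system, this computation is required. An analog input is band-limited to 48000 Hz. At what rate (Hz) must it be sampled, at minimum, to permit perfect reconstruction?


The Nyquist rate is twice the maximum frequency component.
fs_min = 2 * fmax
      = 2 * 48000
      = 96000 Hz

96000


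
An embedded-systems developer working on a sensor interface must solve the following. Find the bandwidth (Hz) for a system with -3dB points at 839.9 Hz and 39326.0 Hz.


Bandwidth is the difference of -3dB frequencies:
BW = f_high - f_low
   = 39326.0 - 839.9
   = 38486.1 Hz

38486.1 Hz


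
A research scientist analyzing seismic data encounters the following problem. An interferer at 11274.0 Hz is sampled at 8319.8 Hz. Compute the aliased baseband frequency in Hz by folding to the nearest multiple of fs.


Compute the nearest integer multiple of fs to the signal:
n = round(11274.0 / 8319.8) = 1
f_alias = |11274.0 - 1 * 8319.8|
        = |11274.0 - 8319.8|
        = 2954.2 Hz

2954.2


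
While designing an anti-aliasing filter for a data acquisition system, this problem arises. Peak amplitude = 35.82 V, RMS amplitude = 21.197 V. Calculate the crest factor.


Crest factor is the ratio of peak to RMS:
CF = V_peak / V_rms
   = 35.82 / 21.197
   = 1.6899

1.6899


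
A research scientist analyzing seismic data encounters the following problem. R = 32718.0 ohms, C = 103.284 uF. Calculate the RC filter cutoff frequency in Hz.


Cutoff frequency of a first-order RC filter:
fc = 1 / (2 * pi * R * C)
C = 103.284 uF = 0.000103284 F
fc = 1 / (2 * pi * 32718.0 * 0.000103284)
   = 1 / 21.232428263625
   = 0.047098 Hz

0.047098 Hz


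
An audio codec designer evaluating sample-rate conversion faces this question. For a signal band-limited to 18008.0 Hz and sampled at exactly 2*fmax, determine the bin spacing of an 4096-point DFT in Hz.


Step 1 — Nyquist sampling rate:
fs = 2 * fmax = 2 * 18008.0 = 36016.0 Hz

Step 2 — DFT bin spacing:
df = fs / N = 36016.0 / 4096 = 8.793 Hz

8.793 Hz


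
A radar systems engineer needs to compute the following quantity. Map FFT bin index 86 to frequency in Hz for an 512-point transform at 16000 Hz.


Frequency of DFT bin k:
f_k = k * fs / N
    = 86 * 16000 / 512
    = 1376000 / 512
    = 2687.5 Hz

2687.5 Hz


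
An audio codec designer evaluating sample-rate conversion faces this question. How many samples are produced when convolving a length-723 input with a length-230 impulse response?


Linear convolution output length:
L = N + M - 1
  = 723 + 230 - 1
  = 952 samples

952


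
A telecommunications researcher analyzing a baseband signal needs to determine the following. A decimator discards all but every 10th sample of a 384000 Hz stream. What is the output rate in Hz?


Decimation reduces the sample rate:
fs_out = fs_in / M
       = 384000 / 10
       = 38400.0 Hz

38400.0 Hz


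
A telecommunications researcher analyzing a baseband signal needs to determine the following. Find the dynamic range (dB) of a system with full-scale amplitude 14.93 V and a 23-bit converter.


Dynamic range from full-scale to LSB:
V_min = V_max / 2^bits = 14.93 / 2^23
DR = 20 * log10(V_max / V_min)
   = 20 * log10(2^23)
   = 20 * 23 * log10(2)
   = 138.47 dB

138.47 dB


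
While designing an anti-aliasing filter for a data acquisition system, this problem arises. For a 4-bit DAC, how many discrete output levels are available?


Number of quantization levels = 2^N
= 2^4
= 16

16


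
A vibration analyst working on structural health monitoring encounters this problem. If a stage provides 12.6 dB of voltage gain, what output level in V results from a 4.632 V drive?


Output voltage from dB gain:
V_out = V_in * 10^(gain_dB / 20)
      = 4.632 * 10^(12.6 / 20)
      = 4.632 * 4.265795
      = 19.7592 V

19.7592 V


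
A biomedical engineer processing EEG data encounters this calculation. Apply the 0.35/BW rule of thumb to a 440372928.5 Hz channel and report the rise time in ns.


Rise time from bandwidth relationship:
tr = 0.35 / BW
   = 0.35 / 440372928.5
   = 7.947809171e-10 s
   = 0.7948 ns

0.7948 ns


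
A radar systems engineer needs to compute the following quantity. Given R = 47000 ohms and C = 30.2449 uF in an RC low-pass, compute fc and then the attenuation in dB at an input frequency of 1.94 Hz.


Step 1 — cutoff frequency:
fc = 1 / (2*pi*R*C)
C = 30.2449 uF = 3.02449e-05 F
fc = 1 / (2*pi*47000*3.02449e-05)
   = 0.111962 Hz

Step 2 — magnitude at f = 1.94 Hz:
|H(f)| = 1 / sqrt(1 + (f/fc)^2)
f/fc = 1.94 / 0.111962 = 17.327307
|H| = 1 / sqrt(1 + 300.235568) = 0.0576165
|H|_dB = 20*log10(0.0576165) = -24.79 dB

fc = 0.111962 Hz; |H(1.94 Hz)| = -24.79 dB


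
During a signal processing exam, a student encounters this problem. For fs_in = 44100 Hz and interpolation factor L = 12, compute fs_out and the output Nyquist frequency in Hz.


Step 1 — output sample rate after interpolation by L:
fs_out = L * fs_in = 12 * 44100 = 529200 Hz

Step 2 — Nyquist frequency of the output stream:
f_Nyq = fs_out / 2 = 529200 / 2 = 264600.0 Hz

fs_out = 529200 Hz; f_Nyquist = 264600.0 Hz


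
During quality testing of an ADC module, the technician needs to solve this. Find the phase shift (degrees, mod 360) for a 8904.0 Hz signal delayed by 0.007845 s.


Phase shift from frequency and time delay:
phi = 360 * f * t_delay
    = 360 * 8904.0 * 0.007845
    = 25146.68 degrees
    mod 360 = 306.68 degrees

306.68 degrees
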